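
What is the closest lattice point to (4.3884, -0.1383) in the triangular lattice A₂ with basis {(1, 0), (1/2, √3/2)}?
(4, 0)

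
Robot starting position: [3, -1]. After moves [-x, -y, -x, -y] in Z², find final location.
(1, -3)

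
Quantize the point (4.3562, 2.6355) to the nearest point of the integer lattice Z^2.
(4, 3)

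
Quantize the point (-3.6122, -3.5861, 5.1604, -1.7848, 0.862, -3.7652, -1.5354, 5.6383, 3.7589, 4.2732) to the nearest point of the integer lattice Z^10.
(-4, -4, 5, -2, 1, -4, -2, 6, 4, 4)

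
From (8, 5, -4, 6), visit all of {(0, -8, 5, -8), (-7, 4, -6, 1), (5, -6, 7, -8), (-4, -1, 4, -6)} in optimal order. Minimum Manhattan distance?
71
(one optimal route: (8, 5, -4, 6) → (-7, 4, -6, 1) → (-4, -1, 4, -6) → (0, -8, 5, -8) → (5, -6, 7, -8))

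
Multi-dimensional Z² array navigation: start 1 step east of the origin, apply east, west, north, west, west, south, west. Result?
(-2, 0)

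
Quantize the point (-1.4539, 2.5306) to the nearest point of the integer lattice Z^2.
(-1, 3)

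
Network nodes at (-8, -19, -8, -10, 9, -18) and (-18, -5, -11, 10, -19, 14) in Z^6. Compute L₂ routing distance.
50.1298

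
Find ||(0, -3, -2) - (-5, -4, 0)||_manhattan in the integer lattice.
8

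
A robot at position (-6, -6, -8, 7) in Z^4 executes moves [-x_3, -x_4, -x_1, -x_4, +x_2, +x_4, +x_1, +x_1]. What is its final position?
(-5, -5, -9, 6)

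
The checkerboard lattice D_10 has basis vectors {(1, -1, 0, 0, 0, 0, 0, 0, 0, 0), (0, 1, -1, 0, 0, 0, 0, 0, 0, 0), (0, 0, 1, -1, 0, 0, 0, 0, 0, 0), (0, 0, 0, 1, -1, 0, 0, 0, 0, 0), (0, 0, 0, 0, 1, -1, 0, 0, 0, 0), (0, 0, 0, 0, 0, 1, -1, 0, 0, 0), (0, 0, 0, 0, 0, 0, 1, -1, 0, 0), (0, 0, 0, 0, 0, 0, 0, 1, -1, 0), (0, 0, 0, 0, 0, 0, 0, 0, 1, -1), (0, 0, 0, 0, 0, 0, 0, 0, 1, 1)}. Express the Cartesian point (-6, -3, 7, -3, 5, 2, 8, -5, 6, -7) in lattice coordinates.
-6b₁ - 9b₂ - 2b₃ - 5b₄ + 2b₆ + 10b₇ + 5b₈ + 9b₉ + 2b₁₀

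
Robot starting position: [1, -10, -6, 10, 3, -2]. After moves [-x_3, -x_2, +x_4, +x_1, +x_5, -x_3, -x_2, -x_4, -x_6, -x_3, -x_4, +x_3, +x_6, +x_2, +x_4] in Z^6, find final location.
(2, -11, -8, 10, 4, -2)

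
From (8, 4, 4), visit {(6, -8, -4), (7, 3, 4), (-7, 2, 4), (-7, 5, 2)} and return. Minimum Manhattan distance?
76
(one optimal route: (8, 4, 4) → (6, -8, -4) → (-7, 5, 2) → (-7, 2, 4) → (7, 3, 4) → (8, 4, 4))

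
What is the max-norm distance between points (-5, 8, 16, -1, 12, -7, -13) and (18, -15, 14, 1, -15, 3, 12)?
27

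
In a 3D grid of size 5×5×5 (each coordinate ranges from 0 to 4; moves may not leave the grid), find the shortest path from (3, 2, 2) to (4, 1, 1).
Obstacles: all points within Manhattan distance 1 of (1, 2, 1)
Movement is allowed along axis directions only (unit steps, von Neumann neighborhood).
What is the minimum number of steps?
3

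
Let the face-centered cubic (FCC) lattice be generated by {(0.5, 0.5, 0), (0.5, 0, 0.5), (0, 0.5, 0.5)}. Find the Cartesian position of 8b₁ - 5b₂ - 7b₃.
(1.5, 0.5, -6)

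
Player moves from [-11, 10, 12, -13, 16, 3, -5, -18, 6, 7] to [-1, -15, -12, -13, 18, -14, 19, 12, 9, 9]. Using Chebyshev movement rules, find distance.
30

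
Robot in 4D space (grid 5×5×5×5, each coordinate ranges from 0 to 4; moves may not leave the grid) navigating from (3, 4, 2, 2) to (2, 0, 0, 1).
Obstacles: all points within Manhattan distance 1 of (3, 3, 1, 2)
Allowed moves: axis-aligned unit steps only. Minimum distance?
8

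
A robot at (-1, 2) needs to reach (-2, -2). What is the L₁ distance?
5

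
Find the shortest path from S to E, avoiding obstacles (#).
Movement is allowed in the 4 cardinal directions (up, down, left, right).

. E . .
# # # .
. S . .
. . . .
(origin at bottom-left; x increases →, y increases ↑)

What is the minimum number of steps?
6
(one shortest path: (1, 1) → (2, 1) → (3, 1) → (3, 2) → (3, 3) → (2, 3) → (1, 3))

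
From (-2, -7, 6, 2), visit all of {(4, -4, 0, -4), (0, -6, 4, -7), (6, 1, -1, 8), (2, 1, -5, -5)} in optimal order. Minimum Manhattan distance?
61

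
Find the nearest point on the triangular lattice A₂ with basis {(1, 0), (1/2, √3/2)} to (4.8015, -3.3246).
(5, -3.464)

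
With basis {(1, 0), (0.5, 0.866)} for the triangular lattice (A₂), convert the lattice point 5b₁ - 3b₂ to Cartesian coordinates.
(3.5, -2.598)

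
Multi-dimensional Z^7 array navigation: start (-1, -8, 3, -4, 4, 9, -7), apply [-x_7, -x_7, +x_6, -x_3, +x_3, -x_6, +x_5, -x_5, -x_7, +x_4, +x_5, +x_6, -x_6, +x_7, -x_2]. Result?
(-1, -9, 3, -3, 5, 9, -9)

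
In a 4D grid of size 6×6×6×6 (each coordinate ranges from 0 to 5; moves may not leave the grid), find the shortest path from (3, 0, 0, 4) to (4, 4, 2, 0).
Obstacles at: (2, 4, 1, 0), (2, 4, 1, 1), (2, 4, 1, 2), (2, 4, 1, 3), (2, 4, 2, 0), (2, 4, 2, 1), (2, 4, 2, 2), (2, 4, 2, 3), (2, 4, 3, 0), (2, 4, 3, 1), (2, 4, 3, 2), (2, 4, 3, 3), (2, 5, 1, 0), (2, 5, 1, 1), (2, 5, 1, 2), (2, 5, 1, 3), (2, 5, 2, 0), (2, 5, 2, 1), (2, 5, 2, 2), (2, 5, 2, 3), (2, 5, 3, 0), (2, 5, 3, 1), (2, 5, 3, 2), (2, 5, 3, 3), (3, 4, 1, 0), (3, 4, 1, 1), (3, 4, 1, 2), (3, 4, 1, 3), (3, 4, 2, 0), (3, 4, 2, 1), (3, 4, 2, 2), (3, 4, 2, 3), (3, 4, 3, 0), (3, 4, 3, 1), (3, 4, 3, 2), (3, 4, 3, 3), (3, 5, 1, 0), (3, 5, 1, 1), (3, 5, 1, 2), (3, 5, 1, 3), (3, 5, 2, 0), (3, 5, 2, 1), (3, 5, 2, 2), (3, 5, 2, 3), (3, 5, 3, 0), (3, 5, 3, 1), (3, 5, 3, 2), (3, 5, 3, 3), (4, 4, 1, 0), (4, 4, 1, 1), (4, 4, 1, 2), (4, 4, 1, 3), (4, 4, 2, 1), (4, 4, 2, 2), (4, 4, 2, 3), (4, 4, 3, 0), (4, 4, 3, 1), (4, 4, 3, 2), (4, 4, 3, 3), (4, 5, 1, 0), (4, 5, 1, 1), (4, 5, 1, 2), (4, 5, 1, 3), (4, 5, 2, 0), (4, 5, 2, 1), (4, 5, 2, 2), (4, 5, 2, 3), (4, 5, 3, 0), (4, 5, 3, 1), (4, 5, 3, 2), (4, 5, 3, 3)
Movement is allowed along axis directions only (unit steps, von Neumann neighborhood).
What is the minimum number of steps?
11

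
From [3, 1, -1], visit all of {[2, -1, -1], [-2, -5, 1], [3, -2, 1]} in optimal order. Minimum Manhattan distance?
15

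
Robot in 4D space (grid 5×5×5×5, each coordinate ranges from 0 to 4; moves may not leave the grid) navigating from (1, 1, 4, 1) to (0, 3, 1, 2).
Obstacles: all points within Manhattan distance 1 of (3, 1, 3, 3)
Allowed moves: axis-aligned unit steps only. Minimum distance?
7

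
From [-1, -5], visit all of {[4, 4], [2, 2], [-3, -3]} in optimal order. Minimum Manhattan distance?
18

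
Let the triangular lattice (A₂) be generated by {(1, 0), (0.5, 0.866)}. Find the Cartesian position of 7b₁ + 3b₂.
(8.5, 2.598)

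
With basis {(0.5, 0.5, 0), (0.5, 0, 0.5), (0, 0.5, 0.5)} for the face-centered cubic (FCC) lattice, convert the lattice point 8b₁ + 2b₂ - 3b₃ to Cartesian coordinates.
(5, 2.5, -0.5)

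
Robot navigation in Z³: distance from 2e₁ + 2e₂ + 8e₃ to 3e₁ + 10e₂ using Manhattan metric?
17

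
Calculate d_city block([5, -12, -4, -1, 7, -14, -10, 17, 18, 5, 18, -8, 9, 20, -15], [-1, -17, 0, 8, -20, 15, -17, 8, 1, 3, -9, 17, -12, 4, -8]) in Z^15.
211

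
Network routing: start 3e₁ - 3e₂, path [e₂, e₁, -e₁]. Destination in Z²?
(3, -2)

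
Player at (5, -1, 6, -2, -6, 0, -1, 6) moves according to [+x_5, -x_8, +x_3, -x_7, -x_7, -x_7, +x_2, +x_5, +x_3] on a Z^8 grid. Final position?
(5, 0, 8, -2, -4, 0, -4, 5)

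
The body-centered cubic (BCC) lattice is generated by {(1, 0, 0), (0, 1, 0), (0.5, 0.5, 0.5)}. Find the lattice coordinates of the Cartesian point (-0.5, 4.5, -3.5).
3b₁ + 8b₂ - 7b₃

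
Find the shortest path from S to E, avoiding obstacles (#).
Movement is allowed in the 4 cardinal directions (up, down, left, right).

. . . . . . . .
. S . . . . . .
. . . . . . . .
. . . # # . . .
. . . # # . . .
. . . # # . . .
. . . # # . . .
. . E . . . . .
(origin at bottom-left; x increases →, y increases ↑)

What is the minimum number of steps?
7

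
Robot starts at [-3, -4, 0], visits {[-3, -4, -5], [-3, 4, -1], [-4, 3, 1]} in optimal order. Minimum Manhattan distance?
21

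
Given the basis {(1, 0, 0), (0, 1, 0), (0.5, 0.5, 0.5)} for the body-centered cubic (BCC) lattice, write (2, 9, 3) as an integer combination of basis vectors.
-b₁ + 6b₂ + 6b₃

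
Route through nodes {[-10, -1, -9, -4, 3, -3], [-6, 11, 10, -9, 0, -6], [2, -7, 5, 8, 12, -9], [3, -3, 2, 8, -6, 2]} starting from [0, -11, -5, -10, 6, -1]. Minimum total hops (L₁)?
180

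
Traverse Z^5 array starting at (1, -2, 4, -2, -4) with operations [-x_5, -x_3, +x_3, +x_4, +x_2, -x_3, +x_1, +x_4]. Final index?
(2, -1, 3, 0, -5)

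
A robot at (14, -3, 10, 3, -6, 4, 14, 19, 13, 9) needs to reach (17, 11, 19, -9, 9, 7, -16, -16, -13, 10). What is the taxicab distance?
148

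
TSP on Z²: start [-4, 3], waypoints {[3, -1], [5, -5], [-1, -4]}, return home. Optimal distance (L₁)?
34
(one optimal route: (-4, 3) → (3, -1) → (5, -5) → (-1, -4) → (-4, 3))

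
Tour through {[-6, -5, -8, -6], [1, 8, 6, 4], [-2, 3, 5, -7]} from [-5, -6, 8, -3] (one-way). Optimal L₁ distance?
67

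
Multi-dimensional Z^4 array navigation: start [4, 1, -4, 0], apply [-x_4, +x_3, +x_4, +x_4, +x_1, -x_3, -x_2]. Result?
(5, 0, -4, 1)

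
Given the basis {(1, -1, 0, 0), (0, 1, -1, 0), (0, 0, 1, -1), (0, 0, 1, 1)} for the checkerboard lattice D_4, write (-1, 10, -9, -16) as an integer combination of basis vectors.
-b₁ + 9b₂ + 8b₃ - 8b₄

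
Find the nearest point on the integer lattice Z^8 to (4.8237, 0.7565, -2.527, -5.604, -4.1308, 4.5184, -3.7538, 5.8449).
(5, 1, -3, -6, -4, 5, -4, 6)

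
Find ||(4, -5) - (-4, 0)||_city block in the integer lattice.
13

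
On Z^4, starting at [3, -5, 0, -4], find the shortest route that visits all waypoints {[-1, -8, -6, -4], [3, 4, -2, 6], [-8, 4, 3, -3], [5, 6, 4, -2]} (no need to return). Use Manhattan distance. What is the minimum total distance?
77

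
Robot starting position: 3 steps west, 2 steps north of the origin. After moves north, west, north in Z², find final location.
(-4, 4)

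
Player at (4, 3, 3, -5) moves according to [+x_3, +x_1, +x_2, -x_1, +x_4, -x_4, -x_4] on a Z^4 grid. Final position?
(4, 4, 4, -6)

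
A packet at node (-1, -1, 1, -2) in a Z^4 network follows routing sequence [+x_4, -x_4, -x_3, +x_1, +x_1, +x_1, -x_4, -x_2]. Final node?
(2, -2, 0, -3)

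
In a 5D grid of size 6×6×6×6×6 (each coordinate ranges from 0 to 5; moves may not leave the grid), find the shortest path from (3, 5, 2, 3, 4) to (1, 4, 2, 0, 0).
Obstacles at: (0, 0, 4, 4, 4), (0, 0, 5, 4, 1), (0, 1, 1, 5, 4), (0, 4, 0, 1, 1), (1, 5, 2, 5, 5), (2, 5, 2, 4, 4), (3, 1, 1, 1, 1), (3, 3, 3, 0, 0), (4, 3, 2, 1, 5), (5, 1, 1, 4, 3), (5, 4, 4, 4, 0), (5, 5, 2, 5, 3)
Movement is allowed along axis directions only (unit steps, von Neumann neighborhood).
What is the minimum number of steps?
10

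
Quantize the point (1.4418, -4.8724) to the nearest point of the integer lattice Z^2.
(1, -5)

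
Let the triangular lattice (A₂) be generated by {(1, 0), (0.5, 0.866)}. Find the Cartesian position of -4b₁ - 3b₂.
(-5.5, -2.598)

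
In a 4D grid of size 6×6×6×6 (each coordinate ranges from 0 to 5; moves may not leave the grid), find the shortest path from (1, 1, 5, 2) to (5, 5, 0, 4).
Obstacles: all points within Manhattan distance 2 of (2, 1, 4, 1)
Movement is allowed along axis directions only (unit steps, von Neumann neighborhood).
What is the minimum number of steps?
15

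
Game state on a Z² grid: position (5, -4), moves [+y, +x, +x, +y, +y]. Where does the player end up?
(7, -1)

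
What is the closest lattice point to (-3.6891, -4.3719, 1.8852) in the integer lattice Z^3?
(-4, -4, 2)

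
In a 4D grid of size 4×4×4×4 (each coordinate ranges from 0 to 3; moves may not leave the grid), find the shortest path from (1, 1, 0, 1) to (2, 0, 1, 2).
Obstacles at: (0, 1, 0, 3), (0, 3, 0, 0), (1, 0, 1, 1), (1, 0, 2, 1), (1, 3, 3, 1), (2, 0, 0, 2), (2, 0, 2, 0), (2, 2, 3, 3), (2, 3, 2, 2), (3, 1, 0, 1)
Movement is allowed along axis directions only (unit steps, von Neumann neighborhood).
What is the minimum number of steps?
4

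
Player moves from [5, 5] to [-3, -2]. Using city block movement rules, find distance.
15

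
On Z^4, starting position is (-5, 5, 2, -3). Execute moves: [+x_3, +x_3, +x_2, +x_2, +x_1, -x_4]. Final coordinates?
(-4, 7, 4, -4)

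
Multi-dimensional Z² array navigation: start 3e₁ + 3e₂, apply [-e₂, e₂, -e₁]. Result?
(2, 3)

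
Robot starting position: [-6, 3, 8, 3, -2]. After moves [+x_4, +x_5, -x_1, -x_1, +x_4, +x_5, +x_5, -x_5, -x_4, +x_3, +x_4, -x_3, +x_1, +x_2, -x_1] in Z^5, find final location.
(-8, 4, 8, 5, 0)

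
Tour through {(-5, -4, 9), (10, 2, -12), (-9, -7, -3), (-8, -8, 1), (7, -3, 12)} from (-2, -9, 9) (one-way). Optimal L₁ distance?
88
(one optimal route: (-2, -9, 9) → (-8, -8, 1) → (-9, -7, -3) → (-5, -4, 9) → (7, -3, 12) → (10, 2, -12))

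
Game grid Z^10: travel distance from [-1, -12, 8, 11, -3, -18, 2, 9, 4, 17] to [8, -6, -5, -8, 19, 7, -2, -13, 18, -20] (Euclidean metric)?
61.8142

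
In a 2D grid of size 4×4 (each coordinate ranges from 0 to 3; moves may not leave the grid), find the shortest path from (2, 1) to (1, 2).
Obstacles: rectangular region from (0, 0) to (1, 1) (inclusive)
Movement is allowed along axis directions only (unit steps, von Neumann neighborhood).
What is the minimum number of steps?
2
(one shortest path: (2, 1) → (2, 2) → (1, 2))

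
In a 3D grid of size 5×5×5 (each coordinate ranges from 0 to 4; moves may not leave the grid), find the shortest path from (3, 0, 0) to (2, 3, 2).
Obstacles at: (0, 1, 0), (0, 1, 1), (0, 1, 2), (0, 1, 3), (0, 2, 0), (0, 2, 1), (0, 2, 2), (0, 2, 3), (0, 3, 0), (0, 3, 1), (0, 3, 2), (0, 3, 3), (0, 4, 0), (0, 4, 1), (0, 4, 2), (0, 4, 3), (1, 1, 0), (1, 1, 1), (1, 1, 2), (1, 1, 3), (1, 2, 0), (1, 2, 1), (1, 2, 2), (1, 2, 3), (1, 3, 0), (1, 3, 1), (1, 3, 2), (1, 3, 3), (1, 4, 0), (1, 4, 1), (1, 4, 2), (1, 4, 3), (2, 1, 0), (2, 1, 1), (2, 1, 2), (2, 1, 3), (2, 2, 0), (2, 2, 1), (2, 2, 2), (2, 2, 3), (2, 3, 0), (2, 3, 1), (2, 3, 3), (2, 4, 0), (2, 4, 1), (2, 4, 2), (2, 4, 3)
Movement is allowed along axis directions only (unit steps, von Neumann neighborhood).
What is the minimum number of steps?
6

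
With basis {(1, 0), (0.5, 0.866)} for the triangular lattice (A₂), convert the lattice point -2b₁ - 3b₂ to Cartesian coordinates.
(-3.5, -2.598)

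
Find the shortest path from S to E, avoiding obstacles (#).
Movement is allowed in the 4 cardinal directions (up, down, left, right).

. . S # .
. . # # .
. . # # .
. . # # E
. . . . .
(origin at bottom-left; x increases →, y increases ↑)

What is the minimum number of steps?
9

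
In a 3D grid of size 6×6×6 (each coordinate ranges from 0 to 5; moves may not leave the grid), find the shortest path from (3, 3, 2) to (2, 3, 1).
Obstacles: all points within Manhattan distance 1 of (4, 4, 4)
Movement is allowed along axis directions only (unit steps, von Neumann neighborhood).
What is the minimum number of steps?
2
(one shortest path: (3, 3, 2) → (2, 3, 2) → (2, 3, 1))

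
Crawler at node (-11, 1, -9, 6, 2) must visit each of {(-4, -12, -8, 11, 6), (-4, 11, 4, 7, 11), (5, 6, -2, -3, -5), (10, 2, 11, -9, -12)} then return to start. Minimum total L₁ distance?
222
(one optimal route: (-11, 1, -9, 6, 2) → (-4, -12, -8, 11, 6) → (-4, 11, 4, 7, 11) → (10, 2, 11, -9, -12) → (5, 6, -2, -3, -5) → (-11, 1, -9, 6, 2))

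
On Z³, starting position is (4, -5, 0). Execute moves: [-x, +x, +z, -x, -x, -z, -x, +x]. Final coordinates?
(2, -5, 0)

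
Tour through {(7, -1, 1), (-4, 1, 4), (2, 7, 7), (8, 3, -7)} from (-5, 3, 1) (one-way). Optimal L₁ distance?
53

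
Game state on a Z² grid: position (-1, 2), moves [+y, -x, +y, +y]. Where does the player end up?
(-2, 5)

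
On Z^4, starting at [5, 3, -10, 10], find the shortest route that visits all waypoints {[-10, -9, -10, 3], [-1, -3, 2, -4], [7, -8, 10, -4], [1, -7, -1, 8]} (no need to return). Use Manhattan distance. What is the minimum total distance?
103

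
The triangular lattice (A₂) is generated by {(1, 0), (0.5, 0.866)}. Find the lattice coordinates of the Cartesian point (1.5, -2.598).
3b₁ - 3b₂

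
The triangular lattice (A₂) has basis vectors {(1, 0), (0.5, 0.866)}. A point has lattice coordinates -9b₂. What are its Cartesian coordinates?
(-4.5, -7.794)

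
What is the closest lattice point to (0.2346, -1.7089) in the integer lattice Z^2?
(0, -2)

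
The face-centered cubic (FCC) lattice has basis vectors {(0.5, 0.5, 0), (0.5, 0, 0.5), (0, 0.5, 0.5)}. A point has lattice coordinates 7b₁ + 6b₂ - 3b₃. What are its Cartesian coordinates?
(6.5, 2, 1.5)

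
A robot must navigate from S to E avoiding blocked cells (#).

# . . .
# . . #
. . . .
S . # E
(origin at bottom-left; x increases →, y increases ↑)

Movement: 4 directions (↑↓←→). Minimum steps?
5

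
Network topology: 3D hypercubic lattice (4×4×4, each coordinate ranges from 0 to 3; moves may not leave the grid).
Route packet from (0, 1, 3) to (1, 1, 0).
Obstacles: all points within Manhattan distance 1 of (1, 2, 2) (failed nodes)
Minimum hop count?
4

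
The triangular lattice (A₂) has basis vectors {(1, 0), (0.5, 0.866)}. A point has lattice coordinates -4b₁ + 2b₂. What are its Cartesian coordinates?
(-3, 1.732)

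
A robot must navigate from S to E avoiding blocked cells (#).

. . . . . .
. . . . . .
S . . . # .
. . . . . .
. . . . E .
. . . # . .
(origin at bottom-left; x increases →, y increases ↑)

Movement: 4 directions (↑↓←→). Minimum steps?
6
(one shortest path: (0, 3) → (1, 3) → (2, 3) → (3, 3) → (3, 2) → (4, 2) → (4, 1))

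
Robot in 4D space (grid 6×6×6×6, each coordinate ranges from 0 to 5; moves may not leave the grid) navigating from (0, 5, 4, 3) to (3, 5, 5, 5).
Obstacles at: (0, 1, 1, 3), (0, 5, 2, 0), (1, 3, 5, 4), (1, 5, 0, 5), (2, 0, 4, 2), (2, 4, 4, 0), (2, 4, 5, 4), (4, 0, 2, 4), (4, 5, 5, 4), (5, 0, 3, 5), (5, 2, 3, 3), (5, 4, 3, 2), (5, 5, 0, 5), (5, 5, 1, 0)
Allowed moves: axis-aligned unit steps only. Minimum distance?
6
(one shortest path: (0, 5, 4, 3) → (1, 5, 4, 3) → (2, 5, 4, 3) → (3, 5, 4, 3) → (3, 5, 5, 3) → (3, 5, 5, 4) → (3, 5, 5, 5))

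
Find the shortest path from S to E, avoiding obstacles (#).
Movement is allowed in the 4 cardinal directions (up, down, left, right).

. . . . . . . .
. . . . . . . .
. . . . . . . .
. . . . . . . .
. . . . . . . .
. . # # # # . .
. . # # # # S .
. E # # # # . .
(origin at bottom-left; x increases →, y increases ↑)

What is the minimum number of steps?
10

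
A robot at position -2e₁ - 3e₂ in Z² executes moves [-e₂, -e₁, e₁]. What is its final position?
(-2, -4)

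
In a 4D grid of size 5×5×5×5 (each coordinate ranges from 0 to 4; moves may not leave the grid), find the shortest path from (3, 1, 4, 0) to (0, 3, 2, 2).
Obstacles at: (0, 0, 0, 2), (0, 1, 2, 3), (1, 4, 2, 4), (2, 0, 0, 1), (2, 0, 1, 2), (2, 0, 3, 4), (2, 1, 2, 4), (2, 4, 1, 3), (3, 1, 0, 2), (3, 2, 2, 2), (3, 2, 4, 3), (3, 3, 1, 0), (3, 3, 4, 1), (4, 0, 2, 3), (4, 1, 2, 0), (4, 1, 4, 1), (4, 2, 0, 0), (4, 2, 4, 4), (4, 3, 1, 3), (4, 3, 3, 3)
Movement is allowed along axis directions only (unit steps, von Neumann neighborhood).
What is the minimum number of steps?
9
(one shortest path: (3, 1, 4, 0) → (2, 1, 4, 0) → (1, 1, 4, 0) → (0, 1, 4, 0) → (0, 2, 4, 0) → (0, 3, 4, 0) → (0, 3, 3, 0) → (0, 3, 2, 0) → (0, 3, 2, 1) → (0, 3, 2, 2))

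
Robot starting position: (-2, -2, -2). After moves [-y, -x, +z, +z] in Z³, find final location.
(-3, -3, 0)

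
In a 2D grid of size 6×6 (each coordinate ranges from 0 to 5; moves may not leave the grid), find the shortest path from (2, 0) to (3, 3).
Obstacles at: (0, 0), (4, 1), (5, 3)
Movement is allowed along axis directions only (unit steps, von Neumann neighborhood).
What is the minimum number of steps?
4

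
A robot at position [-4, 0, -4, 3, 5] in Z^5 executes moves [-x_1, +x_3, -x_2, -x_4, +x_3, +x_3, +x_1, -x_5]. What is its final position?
(-4, -1, -1, 2, 4)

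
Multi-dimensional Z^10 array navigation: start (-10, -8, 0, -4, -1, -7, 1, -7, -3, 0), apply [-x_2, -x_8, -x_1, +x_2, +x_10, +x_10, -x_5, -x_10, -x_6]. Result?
(-11, -8, 0, -4, -2, -8, 1, -8, -3, 1)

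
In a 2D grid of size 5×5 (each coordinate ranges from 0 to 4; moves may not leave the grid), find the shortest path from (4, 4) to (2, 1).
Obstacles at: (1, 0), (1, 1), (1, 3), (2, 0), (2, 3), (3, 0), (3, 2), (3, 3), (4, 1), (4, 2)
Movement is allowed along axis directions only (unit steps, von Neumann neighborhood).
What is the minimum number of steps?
9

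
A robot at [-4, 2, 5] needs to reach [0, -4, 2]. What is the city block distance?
13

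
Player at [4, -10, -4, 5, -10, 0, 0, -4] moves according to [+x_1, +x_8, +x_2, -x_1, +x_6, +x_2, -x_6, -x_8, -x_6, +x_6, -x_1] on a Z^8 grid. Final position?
(3, -8, -4, 5, -10, 0, 0, -4)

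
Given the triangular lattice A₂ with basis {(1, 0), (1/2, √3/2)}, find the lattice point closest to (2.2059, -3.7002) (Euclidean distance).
(2, -3.464)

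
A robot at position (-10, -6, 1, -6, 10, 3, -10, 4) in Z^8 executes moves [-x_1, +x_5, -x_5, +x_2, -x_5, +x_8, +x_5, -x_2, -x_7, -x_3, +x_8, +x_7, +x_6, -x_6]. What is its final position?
(-11, -6, 0, -6, 10, 3, -10, 6)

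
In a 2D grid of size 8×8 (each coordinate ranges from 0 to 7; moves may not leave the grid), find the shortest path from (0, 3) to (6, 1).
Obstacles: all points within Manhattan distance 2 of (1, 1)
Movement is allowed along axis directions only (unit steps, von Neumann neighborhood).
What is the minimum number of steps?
10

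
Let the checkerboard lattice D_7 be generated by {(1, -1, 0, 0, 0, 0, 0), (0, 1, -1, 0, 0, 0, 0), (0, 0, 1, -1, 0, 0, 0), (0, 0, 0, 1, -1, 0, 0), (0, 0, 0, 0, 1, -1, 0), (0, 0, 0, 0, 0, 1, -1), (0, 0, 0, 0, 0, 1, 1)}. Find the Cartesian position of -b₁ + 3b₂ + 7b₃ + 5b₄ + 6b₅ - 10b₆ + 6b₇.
(-1, 4, 4, -2, 1, -10, 16)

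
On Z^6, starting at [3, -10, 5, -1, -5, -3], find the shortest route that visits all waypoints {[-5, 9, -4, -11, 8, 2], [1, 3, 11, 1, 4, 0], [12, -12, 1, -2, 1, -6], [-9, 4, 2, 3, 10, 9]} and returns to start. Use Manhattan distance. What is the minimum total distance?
202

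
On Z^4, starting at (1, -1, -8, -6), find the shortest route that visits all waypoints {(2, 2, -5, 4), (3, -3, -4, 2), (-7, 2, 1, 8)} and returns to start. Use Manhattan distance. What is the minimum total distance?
78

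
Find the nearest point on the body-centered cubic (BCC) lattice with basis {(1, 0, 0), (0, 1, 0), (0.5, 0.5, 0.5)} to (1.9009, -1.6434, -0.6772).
(1.5, -1.5, -0.5)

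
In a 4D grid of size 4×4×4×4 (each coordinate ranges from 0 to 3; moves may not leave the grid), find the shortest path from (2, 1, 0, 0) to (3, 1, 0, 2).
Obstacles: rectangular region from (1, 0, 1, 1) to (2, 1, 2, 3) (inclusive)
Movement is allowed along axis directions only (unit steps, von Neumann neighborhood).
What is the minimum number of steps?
3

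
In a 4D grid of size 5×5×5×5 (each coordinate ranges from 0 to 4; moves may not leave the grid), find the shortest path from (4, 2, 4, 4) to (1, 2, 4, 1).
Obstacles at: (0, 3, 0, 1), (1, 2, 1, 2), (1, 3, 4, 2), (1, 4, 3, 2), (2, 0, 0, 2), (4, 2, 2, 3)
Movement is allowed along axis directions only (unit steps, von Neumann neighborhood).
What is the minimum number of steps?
6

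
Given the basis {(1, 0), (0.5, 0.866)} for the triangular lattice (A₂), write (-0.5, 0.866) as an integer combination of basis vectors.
-b₁ + b₂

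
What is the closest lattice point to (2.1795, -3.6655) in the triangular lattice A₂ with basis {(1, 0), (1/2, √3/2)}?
(2, -3.464)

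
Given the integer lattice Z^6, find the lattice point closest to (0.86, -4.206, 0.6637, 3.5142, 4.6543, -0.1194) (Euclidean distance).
(1, -4, 1, 4, 5, 0)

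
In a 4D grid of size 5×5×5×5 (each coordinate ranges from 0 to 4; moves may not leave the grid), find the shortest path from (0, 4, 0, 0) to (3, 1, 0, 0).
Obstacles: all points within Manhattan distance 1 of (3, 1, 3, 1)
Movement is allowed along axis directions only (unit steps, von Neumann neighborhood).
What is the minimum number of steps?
6
(one shortest path: (0, 4, 0, 0) → (1, 4, 0, 0) → (2, 4, 0, 0) → (3, 4, 0, 0) → (3, 3, 0, 0) → (3, 2, 0, 0) → (3, 1, 0, 0))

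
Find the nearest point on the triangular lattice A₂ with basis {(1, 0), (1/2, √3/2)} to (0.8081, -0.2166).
(1, 0)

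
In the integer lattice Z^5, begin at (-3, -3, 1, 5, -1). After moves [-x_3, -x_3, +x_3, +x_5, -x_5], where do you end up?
(-3, -3, 0, 5, -1)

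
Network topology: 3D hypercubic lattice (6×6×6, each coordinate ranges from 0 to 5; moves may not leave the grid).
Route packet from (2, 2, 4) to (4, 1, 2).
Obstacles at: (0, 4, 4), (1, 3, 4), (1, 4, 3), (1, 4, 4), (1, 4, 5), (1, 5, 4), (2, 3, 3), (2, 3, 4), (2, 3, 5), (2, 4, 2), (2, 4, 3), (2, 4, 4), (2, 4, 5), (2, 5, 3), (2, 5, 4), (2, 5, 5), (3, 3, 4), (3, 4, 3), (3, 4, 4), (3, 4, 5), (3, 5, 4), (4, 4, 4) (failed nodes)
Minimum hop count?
5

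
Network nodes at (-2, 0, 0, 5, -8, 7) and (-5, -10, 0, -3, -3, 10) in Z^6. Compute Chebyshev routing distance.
10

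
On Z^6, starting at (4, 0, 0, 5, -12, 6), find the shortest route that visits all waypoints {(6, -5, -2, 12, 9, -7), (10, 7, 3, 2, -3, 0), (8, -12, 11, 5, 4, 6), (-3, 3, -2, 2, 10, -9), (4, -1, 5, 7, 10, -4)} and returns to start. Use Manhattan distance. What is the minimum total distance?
212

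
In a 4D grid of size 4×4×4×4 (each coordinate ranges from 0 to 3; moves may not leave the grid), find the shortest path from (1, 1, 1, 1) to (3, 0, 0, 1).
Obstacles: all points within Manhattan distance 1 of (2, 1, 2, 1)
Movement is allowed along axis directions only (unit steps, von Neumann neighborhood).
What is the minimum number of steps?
4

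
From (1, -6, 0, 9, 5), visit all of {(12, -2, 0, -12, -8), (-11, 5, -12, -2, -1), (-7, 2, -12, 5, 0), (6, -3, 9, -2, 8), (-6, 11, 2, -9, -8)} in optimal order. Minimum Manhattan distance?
163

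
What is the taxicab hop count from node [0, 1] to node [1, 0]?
2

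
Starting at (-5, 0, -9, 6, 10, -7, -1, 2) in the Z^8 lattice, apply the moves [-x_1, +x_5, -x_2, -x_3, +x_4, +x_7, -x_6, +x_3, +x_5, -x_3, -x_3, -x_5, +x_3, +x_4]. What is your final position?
(-6, -1, -10, 8, 11, -8, 0, 2)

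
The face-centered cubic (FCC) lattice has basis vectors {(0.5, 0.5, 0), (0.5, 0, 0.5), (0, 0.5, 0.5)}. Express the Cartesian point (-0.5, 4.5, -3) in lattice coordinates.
7b₁ - 8b₂ + 2b₃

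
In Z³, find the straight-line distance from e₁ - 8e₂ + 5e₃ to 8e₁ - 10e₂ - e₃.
9.43398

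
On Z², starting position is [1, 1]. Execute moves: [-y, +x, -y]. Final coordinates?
(2, -1)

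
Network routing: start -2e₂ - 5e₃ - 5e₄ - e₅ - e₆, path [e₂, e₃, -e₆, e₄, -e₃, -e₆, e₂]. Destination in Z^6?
(0, 0, -5, -4, -1, -3)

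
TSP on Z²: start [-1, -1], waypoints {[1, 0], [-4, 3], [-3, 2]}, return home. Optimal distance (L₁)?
18
(one optimal route: (-1, -1) → (1, 0) → (-4, 3) → (-3, 2) → (-1, -1))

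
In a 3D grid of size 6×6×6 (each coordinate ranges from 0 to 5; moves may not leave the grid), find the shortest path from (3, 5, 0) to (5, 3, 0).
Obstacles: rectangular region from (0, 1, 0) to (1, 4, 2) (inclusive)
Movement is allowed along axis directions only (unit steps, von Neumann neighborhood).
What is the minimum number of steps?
4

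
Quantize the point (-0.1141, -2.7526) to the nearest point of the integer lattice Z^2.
(0, -3)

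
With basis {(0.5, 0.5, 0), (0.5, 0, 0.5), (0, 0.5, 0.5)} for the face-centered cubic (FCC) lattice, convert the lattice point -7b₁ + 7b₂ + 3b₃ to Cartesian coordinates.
(0, -2, 5)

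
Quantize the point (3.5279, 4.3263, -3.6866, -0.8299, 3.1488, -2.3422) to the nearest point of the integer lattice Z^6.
(4, 4, -4, -1, 3, -2)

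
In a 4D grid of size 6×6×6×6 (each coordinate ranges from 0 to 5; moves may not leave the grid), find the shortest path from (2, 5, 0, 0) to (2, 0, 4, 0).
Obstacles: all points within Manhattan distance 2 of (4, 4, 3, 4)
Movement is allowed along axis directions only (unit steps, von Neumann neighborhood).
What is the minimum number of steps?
9
(one shortest path: (2, 5, 0, 0) → (2, 4, 0, 0) → (2, 3, 0, 0) → (2, 2, 0, 0) → (2, 1, 0, 0) → (2, 0, 0, 0) → (2, 0, 1, 0) → (2, 0, 2, 0) → (2, 0, 3, 0) → (2, 0, 4, 0))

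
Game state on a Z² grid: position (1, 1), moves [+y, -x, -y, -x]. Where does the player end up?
(-1, 1)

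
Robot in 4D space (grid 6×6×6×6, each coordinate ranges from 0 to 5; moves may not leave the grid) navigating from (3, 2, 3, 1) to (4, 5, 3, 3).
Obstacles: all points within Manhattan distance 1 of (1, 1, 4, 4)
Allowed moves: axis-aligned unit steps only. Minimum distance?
6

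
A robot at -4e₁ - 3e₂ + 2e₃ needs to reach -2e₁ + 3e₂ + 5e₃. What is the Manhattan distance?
11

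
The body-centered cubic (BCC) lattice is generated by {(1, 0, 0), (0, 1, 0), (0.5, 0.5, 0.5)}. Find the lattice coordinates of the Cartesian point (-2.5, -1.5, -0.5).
-2b₁ - b₂ - b₃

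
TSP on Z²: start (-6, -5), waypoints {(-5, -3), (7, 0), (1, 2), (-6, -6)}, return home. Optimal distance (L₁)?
42
(one optimal route: (-6, -5) → (-5, -3) → (7, 0) → (1, 2) → (-6, -6) → (-6, -5))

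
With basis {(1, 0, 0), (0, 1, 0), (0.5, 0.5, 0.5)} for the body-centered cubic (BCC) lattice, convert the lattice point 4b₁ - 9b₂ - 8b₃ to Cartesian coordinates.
(0, -13, -4)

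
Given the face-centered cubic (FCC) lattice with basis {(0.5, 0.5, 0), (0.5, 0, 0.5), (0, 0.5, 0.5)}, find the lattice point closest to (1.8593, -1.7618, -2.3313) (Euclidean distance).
(2, -1.5, -2.5)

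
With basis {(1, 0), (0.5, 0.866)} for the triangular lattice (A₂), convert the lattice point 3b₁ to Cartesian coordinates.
(3, 0)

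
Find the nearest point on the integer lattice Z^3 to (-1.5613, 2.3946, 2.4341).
(-2, 2, 2)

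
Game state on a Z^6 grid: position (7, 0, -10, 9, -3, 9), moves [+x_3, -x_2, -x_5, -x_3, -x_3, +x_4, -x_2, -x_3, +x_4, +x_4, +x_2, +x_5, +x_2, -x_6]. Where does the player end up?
(7, 0, -12, 12, -3, 8)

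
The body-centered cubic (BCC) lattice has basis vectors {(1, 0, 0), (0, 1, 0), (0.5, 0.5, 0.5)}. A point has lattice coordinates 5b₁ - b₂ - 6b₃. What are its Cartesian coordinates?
(2, -4, -3)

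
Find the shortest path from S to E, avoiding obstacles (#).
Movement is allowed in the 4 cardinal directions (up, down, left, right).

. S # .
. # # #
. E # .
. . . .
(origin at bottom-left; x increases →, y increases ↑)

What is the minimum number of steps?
4
(one shortest path: (1, 3) → (0, 3) → (0, 2) → (0, 1) → (1, 1))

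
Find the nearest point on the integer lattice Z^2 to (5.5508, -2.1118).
(6, -2)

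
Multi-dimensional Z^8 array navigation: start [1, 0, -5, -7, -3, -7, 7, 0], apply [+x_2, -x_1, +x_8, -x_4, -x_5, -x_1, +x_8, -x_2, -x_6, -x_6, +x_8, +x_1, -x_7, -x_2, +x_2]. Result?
(0, 0, -5, -8, -4, -9, 6, 3)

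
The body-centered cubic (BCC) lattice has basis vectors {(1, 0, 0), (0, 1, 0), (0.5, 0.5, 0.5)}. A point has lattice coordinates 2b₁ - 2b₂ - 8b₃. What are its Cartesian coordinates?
(-2, -6, -4)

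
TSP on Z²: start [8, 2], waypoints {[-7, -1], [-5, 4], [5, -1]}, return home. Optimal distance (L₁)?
40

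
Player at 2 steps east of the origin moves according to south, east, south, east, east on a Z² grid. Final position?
(5, -2)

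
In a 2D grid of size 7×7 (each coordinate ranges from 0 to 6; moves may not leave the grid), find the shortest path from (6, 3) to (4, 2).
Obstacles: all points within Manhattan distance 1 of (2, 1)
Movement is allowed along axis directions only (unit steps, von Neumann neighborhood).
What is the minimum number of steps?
3
(one shortest path: (6, 3) → (5, 3) → (4, 3) → (4, 2))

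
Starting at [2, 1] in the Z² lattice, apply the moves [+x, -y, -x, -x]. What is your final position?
(1, 0)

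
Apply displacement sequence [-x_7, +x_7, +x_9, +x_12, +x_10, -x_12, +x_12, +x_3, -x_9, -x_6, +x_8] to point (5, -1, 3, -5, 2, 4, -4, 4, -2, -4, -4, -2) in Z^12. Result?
(5, -1, 4, -5, 2, 3, -4, 5, -2, -3, -4, -1)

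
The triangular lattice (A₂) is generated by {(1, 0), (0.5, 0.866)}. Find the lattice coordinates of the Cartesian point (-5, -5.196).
-2b₁ - 6b₂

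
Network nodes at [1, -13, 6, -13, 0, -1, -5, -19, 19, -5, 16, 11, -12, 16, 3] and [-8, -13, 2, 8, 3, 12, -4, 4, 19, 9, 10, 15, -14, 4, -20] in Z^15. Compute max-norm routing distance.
23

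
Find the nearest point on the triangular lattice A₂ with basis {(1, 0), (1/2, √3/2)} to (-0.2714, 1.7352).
(0, 1.732)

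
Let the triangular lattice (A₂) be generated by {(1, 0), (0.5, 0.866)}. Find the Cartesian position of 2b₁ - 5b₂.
(-0.5, -4.33)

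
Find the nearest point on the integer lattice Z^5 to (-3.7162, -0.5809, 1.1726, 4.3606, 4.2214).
(-4, -1, 1, 4, 4)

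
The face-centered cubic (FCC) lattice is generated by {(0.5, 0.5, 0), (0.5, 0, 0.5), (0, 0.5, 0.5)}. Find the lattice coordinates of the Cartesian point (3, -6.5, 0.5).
-4b₁ + 10b₂ - 9b₃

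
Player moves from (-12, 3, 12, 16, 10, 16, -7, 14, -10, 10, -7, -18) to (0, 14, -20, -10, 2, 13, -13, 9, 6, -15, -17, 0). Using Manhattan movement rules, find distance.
172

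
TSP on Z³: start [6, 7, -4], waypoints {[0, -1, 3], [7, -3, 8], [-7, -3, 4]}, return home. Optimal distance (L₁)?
72
(one optimal route: (6, 7, -4) → (0, -1, 3) → (-7, -3, 4) → (7, -3, 8) → (6, 7, -4))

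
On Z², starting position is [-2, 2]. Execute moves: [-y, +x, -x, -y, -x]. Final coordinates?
(-3, 0)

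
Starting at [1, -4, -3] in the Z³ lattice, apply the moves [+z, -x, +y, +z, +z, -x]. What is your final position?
(-1, -3, 0)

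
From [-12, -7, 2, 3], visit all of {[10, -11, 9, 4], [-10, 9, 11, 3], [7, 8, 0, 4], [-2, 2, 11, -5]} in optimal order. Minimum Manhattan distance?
116
(one optimal route: (-12, -7, 2, 3) → (-10, 9, 11, 3) → (-2, 2, 11, -5) → (7, 8, 0, 4) → (10, -11, 9, 4))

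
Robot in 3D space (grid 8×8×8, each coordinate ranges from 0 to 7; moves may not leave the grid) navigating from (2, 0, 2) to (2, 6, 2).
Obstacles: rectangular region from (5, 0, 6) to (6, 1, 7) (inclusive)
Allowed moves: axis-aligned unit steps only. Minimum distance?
6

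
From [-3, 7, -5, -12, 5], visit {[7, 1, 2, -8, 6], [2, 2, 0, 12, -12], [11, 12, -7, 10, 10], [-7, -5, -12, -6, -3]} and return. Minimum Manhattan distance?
216
(one optimal route: (-3, 7, -5, -12, 5) → (7, 1, 2, -8, 6) → (11, 12, -7, 10, 10) → (2, 2, 0, 12, -12) → (-7, -5, -12, -6, -3) → (-3, 7, -5, -12, 5))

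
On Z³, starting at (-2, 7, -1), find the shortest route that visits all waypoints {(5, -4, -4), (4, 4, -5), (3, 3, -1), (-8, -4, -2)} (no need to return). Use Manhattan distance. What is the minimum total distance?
40
(one optimal route: (-2, 7, -1) → (3, 3, -1) → (4, 4, -5) → (5, -4, -4) → (-8, -4, -2))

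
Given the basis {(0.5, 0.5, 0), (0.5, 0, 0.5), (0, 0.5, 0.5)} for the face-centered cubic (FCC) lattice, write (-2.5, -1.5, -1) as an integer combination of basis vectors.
-3b₁ - 2b₂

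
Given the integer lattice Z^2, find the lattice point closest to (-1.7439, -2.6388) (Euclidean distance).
(-2, -3)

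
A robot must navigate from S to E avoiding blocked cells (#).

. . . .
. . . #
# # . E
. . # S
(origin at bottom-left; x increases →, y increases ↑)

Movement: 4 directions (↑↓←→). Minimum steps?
1
(one shortest path: (3, 0) → (3, 1))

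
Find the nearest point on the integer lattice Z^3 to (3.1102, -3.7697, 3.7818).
(3, -4, 4)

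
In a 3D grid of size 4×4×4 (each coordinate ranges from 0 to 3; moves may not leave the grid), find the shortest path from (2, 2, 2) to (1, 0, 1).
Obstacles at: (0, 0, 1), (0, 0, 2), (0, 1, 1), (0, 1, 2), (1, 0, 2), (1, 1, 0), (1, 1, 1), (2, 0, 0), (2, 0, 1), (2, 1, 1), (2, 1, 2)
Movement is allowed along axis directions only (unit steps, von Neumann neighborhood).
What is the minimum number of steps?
8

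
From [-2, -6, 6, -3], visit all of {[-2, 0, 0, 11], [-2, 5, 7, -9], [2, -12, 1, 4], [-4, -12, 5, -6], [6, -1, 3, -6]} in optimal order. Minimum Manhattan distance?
106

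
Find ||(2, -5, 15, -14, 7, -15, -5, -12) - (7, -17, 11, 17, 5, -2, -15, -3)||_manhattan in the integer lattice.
86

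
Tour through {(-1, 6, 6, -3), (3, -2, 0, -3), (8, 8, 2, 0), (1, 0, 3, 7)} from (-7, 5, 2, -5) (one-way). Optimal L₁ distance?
68
(one optimal route: (-7, 5, 2, -5) → (-1, 6, 6, -3) → (8, 8, 2, 0) → (3, -2, 0, -3) → (1, 0, 3, 7))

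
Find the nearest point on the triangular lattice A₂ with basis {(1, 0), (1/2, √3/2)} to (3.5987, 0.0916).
(4, 0)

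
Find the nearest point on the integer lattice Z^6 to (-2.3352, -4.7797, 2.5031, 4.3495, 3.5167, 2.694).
(-2, -5, 3, 4, 4, 3)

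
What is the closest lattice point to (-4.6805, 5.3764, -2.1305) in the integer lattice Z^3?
(-5, 5, -2)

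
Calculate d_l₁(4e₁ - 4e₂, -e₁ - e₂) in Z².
8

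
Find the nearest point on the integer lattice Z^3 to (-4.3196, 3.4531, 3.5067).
(-4, 3, 4)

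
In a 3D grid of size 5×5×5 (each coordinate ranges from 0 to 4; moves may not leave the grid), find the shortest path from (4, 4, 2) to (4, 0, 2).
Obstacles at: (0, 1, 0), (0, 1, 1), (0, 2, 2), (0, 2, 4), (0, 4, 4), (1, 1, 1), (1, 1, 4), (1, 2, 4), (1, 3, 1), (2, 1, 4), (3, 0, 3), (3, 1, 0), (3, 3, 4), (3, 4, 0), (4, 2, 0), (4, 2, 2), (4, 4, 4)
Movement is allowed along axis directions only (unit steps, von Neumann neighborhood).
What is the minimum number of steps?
6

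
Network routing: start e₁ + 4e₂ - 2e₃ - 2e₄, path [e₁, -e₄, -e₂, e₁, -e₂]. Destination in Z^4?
(3, 2, -2, -3)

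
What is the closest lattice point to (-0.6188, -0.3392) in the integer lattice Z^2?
(-1, 0)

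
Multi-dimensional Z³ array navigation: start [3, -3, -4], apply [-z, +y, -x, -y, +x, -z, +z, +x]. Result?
(4, -3, -5)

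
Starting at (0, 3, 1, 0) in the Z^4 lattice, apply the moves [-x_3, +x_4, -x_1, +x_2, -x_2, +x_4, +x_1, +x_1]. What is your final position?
(1, 3, 0, 2)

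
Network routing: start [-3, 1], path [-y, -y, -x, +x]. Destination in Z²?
(-3, -1)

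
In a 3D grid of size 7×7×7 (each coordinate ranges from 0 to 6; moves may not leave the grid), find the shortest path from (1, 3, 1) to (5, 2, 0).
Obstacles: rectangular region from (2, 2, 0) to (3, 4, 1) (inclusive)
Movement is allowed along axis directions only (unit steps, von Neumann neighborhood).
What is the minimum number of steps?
8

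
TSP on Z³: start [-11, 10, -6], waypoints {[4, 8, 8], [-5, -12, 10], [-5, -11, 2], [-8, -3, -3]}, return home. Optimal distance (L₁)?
106
(one optimal route: (-11, 10, -6) → (4, 8, 8) → (-5, -12, 10) → (-5, -11, 2) → (-8, -3, -3) → (-11, 10, -6))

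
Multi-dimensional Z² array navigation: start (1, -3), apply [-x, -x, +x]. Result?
(0, -3)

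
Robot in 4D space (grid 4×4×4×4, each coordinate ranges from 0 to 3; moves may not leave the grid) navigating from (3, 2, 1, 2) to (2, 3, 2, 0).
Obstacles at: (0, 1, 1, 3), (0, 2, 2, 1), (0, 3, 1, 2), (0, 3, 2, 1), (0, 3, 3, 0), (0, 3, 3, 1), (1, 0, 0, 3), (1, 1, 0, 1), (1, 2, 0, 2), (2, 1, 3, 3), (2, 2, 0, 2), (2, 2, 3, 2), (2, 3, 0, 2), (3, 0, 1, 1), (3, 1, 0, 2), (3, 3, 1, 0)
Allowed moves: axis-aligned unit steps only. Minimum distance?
5
(one shortest path: (3, 2, 1, 2) → (2, 2, 1, 2) → (2, 3, 1, 2) → (2, 3, 2, 2) → (2, 3, 2, 1) → (2, 3, 2, 0))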